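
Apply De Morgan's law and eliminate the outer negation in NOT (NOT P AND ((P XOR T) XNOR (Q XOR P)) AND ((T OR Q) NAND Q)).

P OR NOT ((P XOR T) XNOR (Q XOR P)) OR NOT ((T OR Q) NAND Q)
De Morgan's: NOT(AND of terms) = OR of negations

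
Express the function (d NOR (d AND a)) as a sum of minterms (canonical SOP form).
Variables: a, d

Σm(0, 2) = (NOT a AND NOT d) OR (a AND NOT d)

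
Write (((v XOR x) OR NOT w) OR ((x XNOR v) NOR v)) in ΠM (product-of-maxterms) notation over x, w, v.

ΠM(2, 7) = (x OR NOT w OR v) AND (NOT x OR NOT w OR NOT v)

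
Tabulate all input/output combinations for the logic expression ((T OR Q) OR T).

T | Q | Output
--------------
0 | 0 | 0
0 | 1 | 1
1 | 0 | 1
1 | 1 | 1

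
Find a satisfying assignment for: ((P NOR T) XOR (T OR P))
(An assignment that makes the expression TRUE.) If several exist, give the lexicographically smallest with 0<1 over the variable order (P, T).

P=0, T=0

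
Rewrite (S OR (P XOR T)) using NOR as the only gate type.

((S NOR ((((P NOR T) NOR (P NOR T)) NOR ((P NOR T) NOR (P NOR T))) NOR ((((P NOR P) NOR (T NOR T)) NOR ((P NOR P) NOR (T NOR T))) NOR (((P NOR P) NOR (T NOR T)) NOR ((P NOR P) NOR (T NOR T)))))) NOR (S NOR ((((P NOR T) NOR (P NOR T)) NOR ((P NOR T) NOR (P NOR T))) NOR ((((P NOR P) NOR (T NOR T)) NOR ((P NOR P) NOR (T NOR T))) NOR (((P NOR P) NOR (T NOR T)) NOR ((P NOR P) NOR (T NOR T)))))))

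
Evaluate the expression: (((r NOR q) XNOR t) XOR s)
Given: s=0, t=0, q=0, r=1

Substituting: (((1 NOR 0) XNOR 0) XOR 0)
= 1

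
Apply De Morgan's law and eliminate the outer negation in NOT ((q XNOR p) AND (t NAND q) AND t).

NOT (q XNOR p) OR NOT (t NAND q) OR NOT t
De Morgan's: NOT(AND of terms) = OR of negations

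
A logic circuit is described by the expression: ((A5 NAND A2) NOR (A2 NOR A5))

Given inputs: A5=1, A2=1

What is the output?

Substituting: ((1 NAND 1) NOR (1 NOR 1))
= 1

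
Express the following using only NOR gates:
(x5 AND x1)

((x5 NOR x5) NOR (x1 NOR x1))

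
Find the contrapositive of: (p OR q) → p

Contrapositive: NOT p → NOT (p OR q)
Note: A statement and its contrapositive are logically equivalent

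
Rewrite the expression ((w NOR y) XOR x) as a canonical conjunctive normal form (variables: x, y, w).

(x OR y OR NOT w) AND (x OR NOT y OR w) AND (x OR NOT y OR NOT w) AND (NOT x OR y OR w)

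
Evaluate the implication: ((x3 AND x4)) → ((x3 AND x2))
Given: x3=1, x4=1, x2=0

Antecedent ((x3 AND x4)) = 1; consequent ((x3 AND x2)) = 0.
1 → 0 = 0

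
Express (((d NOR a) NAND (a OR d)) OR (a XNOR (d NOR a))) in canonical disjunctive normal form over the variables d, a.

(NOT d AND NOT a) OR (NOT d AND a) OR (d AND NOT a) OR (d AND a)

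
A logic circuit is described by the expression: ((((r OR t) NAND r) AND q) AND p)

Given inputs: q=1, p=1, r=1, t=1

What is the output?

Substituting: ((((1 OR 1) NAND 1) AND 1) AND 1)
= 0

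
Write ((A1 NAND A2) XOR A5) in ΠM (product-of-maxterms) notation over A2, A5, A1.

ΠM(2, 3, 5, 6) = (A2 OR NOT A5 OR A1) AND (A2 OR NOT A5 OR NOT A1) AND (NOT A2 OR A5 OR NOT A1) AND (NOT A2 OR NOT A5 OR A1)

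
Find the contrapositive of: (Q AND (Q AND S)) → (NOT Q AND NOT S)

Contrapositive: NOT (NOT Q AND NOT S) → NOT (Q AND (Q AND S))
Note: A statement and its contrapositive are logically equivalent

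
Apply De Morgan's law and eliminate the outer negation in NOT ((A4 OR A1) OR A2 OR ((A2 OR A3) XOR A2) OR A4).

NOT (A4 OR A1) AND NOT A2 AND NOT ((A2 OR A3) XOR A2) AND NOT A4
De Morgan's: NOT(OR of terms) = AND of negations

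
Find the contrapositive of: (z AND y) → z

Contrapositive: NOT z → NOT (z AND y)
Note: A statement and its contrapositive are logically equivalent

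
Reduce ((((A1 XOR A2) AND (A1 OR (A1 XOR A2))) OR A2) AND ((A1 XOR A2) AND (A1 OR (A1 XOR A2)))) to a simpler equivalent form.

By absorption (E AND (E OR v) = E) then absorption (E AND (E OR v) = E):
= (A1 XOR A2)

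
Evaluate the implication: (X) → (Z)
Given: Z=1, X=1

Antecedent (X) = 1; consequent (Z) = 1.
1 → 1 = 1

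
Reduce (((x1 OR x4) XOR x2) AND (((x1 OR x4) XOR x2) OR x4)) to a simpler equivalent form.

By absorption (E AND (E OR v) = E):
= ((x1 OR x4) XOR x2)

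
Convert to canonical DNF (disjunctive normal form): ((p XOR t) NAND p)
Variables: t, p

(NOT t AND NOT p) OR (t AND NOT p) OR (t AND p)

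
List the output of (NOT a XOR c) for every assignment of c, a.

c | a | Output
--------------
0 | 0 | 1
0 | 1 | 0
1 | 0 | 0
1 | 1 | 1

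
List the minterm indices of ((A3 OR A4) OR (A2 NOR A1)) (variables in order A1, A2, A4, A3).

Σm(0, 1, 2, 3, 5, 6, 7, 9, 10, 11, 13, 14, 15) = (NOT A1 AND NOT A2 AND NOT A4 AND NOT A3) OR (NOT A1 AND NOT A2 AND NOT A4 AND A3) OR (NOT A1 AND NOT A2 AND A4 AND NOT A3) OR (NOT A1 AND NOT A2 AND A4 AND A3) OR (NOT A1 AND A2 AND NOT A4 AND A3) OR (NOT A1 AND A2 AND A4 AND NOT A3) OR (NOT A1 AND A2 AND A4 AND A3) OR (A1 AND NOT A2 AND NOT A4 AND A3) OR (A1 AND NOT A2 AND A4 AND NOT A3) OR (A1 AND NOT A2 AND A4 AND A3) OR (A1 AND A2 AND NOT A4 AND A3) OR (A1 AND A2 AND A4 AND NOT A3) OR (A1 AND A2 AND A4 AND A3)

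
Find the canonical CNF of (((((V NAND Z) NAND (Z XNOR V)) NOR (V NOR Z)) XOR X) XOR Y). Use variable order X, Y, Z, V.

(X OR Y OR Z OR V) AND (X OR Y OR Z OR NOT V) AND (X OR Y OR NOT Z OR V) AND (X OR Y OR NOT Z OR NOT V) AND (NOT X OR NOT Y OR Z OR V) AND (NOT X OR NOT Y OR Z OR NOT V) AND (NOT X OR NOT Y OR NOT Z OR V) AND (NOT X OR NOT Y OR NOT Z OR NOT V)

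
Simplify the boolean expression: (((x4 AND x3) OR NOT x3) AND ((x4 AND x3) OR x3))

By distribution ((E OR v) AND (E OR NOT v) = E):
= (x4 AND x3)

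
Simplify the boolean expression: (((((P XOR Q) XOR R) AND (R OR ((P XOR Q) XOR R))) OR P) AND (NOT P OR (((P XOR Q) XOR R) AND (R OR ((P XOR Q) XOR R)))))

By distribution ((E OR v) AND (E OR NOT v) = E) then absorption (E AND (E OR v) = E):
= ((P XOR Q) XOR R)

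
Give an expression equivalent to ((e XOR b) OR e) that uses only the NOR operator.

((((((e NOR b) NOR (e NOR b)) NOR ((e NOR b) NOR (e NOR b))) NOR ((((e NOR e) NOR (b NOR b)) NOR ((e NOR e) NOR (b NOR b))) NOR (((e NOR e) NOR (b NOR b)) NOR ((e NOR e) NOR (b NOR b))))) NOR e) NOR (((((e NOR b) NOR (e NOR b)) NOR ((e NOR b) NOR (e NOR b))) NOR ((((e NOR e) NOR (b NOR b)) NOR ((e NOR e) NOR (b NOR b))) NOR (((e NOR e) NOR (b NOR b)) NOR ((e NOR e) NOR (b NOR b))))) NOR e))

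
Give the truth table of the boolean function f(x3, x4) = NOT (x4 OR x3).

x3 | x4 | Output
----------------
0 | 0 | 1
0 | 1 | 0
1 | 0 | 0
1 | 1 | 0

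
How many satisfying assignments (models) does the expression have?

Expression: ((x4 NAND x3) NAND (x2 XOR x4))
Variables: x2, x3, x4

Satisfying assignments: (0,0,0), (0,1,0), (0,1,1), (1,0,1), (1,1,1)
Count: 5 out of 8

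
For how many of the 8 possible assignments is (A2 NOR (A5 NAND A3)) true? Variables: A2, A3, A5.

Satisfying assignments: (0,1,1)
Count: 1 out of 8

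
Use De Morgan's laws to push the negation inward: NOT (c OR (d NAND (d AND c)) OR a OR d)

NOT c AND NOT (d NAND (d AND c)) AND NOT a AND NOT d
De Morgan's: NOT(OR of terms) = AND of negations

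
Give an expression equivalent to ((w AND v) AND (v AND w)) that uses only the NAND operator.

((((w NAND v) NAND (w NAND v)) NAND ((v NAND w) NAND (v NAND w))) NAND (((w NAND v) NAND (w NAND v)) NAND ((v NAND w) NAND (v NAND w))))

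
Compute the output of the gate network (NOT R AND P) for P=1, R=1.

Substituting: (NOT 1 AND 1)
= 0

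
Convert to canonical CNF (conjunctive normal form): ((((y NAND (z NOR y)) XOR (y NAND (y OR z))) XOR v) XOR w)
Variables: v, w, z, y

(v OR w OR z OR y) AND (v OR w OR NOT z OR y) AND (v OR NOT w OR z OR NOT y) AND (v OR NOT w OR NOT z OR NOT y) AND (NOT v OR w OR z OR NOT y) AND (NOT v OR w OR NOT z OR NOT y) AND (NOT v OR NOT w OR z OR y) AND (NOT v OR NOT w OR NOT z OR y)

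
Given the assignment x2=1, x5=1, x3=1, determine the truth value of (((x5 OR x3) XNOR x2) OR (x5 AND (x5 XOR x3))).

Substituting: (((1 OR 1) XNOR 1) OR (1 AND (1 XOR 1)))
= 1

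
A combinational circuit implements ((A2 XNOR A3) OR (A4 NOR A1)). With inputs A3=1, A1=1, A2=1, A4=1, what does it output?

Substituting: ((1 XNOR 1) OR (1 NOR 1))
= 1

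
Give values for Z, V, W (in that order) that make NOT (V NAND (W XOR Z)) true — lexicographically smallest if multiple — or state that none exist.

Z=0, V=1, W=1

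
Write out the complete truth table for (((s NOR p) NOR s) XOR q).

q | s | p | Output
------------------
0 | 0 | 0 | 0
0 | 0 | 1 | 1
0 | 1 | 0 | 0
0 | 1 | 1 | 0
1 | 0 | 0 | 1
1 | 0 | 1 | 0
1 | 1 | 0 | 1
1 | 1 | 1 | 1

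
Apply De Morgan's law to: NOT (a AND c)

NOT a OR NOT c
De Morgan's: NOT(AND of terms) = OR of negations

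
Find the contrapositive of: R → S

Contrapositive: NOT S → NOT R
Note: A statement and its contrapositive are logically equivalent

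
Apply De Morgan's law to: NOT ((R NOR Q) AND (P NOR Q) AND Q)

NOT (R NOR Q) OR NOT (P NOR Q) OR NOT Q
De Morgan's: NOT(AND of terms) = OR of negations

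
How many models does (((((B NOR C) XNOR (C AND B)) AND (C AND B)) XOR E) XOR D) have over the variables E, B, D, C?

Satisfying assignments: (0,0,1,0), (0,0,1,1), (0,1,1,0), (0,1,1,1), (1,0,0,0), (1,0,0,1), (1,1,0,0), (1,1,0,1)
Count: 8 out of 16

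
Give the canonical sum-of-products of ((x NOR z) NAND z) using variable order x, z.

Σm(0, 1, 2, 3) = (NOT x AND NOT z) OR (NOT x AND z) OR (x AND NOT z) OR (x AND z)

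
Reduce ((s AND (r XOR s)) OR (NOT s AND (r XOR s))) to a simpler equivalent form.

By distribution ((E AND v) OR (E AND NOT v) = E):
= (r XOR s)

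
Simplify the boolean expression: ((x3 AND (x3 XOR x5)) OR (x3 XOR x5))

By absorption (E OR (E AND v) = E):
= (x3 XOR x5)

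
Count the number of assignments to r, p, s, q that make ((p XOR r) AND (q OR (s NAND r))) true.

Satisfying assignments: (0,1,0,0), (0,1,0,1), (0,1,1,0), (0,1,1,1), (1,0,0,0), (1,0,0,1), (1,0,1,1)
Count: 7 out of 16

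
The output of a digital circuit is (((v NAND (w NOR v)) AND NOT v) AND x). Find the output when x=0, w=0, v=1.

Substituting: (((1 NAND (0 NOR 1)) AND NOT 1) AND 0)
= 0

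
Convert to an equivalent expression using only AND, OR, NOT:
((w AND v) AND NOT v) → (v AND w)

NOT ((w AND v) AND NOT v) OR (v AND w)
(Implication elimination: A → B = NOT A OR B)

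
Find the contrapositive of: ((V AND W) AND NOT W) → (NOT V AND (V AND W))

Contrapositive: NOT (NOT V AND (V AND W)) → NOT ((V AND W) AND NOT W)
Note: A statement and its contrapositive are logically equivalent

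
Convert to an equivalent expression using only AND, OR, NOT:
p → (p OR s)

NOT p OR (p OR s)
(Implication elimination: A → B = NOT A OR B)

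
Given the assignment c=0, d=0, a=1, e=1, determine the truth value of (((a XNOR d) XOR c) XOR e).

Substituting: (((1 XNOR 0) XOR 0) XOR 1)
= 1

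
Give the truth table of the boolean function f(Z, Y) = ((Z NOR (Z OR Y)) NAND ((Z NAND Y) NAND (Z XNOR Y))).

Z | Y | Output
--------------
0 | 0 | 1
0 | 1 | 1
1 | 0 | 1
1 | 1 | 1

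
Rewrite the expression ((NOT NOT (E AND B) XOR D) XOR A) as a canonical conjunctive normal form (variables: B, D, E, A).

(B OR D OR E OR A) AND (B OR D OR NOT E OR A) AND (B OR NOT D OR E OR NOT A) AND (B OR NOT D OR NOT E OR NOT A) AND (NOT B OR D OR E OR A) AND (NOT B OR D OR NOT E OR NOT A) AND (NOT B OR NOT D OR E OR NOT A) AND (NOT B OR NOT D OR NOT E OR A)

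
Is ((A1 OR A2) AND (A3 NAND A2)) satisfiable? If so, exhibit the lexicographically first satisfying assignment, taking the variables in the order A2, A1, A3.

A2=0, A1=1, A3=0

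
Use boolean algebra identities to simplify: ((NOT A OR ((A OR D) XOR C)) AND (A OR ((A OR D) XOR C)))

By distribution ((E OR v) AND (E OR NOT v) = E):
= ((A OR D) XOR C)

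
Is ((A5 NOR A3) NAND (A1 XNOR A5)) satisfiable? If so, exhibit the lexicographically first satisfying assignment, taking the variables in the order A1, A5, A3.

A1=0, A5=0, A3=1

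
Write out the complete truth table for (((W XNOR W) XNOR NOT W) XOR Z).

Z | W | Output
--------------
0 | 0 | 1
0 | 1 | 0
1 | 0 | 0
1 | 1 | 1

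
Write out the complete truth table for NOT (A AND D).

D | A | Output
--------------
0 | 0 | 1
0 | 1 | 1
1 | 0 | 1
1 | 1 | 0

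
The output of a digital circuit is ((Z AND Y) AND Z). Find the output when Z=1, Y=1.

Substituting: ((1 AND 1) AND 1)
= 1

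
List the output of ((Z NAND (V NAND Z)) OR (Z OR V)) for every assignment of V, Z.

V | Z | Output
--------------
0 | 0 | 1
0 | 1 | 1
1 | 0 | 1
1 | 1 | 1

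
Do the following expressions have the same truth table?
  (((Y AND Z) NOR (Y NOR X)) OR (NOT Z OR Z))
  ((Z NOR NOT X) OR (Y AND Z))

No. Counterexample: with Y=0, X=0, Z=0, Expression 1 = 1 but Expression 2 = 0.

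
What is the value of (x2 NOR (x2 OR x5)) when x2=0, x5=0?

Substituting: (0 NOR (0 OR 0))
= 1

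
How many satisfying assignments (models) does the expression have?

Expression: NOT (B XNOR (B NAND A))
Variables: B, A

Satisfying assignments: (0,0), (0,1), (1,1)
Count: 3 out of 4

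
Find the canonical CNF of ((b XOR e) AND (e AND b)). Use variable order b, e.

(b OR e) AND (b OR NOT e) AND (NOT b OR e) AND (NOT b OR NOT e)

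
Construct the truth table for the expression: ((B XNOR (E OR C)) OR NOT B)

B | C | E | Output
------------------
0 | 0 | 0 | 1
0 | 0 | 1 | 1
0 | 1 | 0 | 1
0 | 1 | 1 | 1
1 | 0 | 0 | 0
1 | 0 | 1 | 1
1 | 1 | 0 | 1
1 | 1 | 1 | 1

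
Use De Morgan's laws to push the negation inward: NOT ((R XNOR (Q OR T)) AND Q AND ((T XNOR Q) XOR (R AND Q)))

NOT (R XNOR (Q OR T)) OR NOT Q OR NOT ((T XNOR Q) XOR (R AND Q))
De Morgan's: NOT(AND of terms) = OR of negations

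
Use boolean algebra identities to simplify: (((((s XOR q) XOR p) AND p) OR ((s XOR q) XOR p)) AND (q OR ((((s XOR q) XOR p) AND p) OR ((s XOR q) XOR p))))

By absorption (E AND (E OR v) = E) then absorption (E OR (E AND v) = E):
= ((s XOR q) XOR p)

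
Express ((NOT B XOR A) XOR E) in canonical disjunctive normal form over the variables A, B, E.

(NOT A AND NOT B AND NOT E) OR (NOT A AND B AND E) OR (A AND NOT B AND E) OR (A AND B AND NOT E)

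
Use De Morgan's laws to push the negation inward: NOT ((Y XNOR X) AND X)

NOT (Y XNOR X) OR NOT X
De Morgan's: NOT(AND of terms) = OR of negations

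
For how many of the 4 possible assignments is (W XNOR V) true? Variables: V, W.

Satisfying assignments: (0,0), (1,1)
Count: 2 out of 4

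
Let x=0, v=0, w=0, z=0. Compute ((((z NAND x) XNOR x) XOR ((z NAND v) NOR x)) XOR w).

Substituting: ((((0 NAND 0) XNOR 0) XOR ((0 NAND 0) NOR 0)) XOR 0)
= 0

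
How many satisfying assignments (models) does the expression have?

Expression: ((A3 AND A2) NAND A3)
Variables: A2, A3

Satisfying assignments: (0,0), (0,1), (1,0)
Count: 3 out of 4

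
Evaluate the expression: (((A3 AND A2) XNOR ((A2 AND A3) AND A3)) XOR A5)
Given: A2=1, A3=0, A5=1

Substituting: (((0 AND 1) XNOR ((1 AND 0) AND 0)) XOR 1)
= 0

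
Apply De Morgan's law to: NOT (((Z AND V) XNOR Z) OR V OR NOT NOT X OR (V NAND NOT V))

NOT ((Z AND V) XNOR Z) AND NOT V AND NOT X AND NOT (V NAND NOT V)
De Morgan's: NOT(OR of terms) = AND of negations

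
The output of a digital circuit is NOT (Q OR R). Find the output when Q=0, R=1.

Substituting: NOT (0 OR 1)
= 0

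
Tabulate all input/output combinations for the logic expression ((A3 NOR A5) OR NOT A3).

A5 | A3 | Output
----------------
0 | 0 | 1
0 | 1 | 0
1 | 0 | 1
1 | 1 | 0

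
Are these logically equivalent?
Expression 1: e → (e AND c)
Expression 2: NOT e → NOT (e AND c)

No, Inverse is not equivalent to original (counterexample: c=0, e=1, d=0)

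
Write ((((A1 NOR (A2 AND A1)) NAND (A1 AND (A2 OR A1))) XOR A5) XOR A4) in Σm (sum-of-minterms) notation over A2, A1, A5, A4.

Σm(0, 3, 4, 7, 8, 11, 12, 15) = (NOT A2 AND NOT A1 AND NOT A5 AND NOT A4) OR (NOT A2 AND NOT A1 AND A5 AND A4) OR (NOT A2 AND A1 AND NOT A5 AND NOT A4) OR (NOT A2 AND A1 AND A5 AND A4) OR (A2 AND NOT A1 AND NOT A5 AND NOT A4) OR (A2 AND NOT A1 AND A5 AND A4) OR (A2 AND A1 AND NOT A5 AND NOT A4) OR (A2 AND A1 AND A5 AND A4)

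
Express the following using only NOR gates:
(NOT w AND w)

(((w NOR w) NOR (w NOR w)) NOR (w NOR w))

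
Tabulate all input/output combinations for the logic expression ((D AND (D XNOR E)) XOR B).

E | B | D | Output
------------------
0 | 0 | 0 | 0
0 | 0 | 1 | 0
0 | 1 | 0 | 1
0 | 1 | 1 | 1
1 | 0 | 0 | 0
1 | 0 | 1 | 1
1 | 1 | 0 | 1
1 | 1 | 1 | 0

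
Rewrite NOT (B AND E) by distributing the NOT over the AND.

NOT B OR NOT E
De Morgan's: NOT(AND of terms) = OR of negations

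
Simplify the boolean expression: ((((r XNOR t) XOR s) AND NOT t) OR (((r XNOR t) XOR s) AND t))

By distribution ((E AND v) OR (E AND NOT v) = E):
= ((r XNOR t) XOR s)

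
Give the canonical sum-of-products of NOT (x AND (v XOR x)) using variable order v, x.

Σm(0, 2, 3) = (NOT v AND NOT x) OR (v AND NOT x) OR (v AND x)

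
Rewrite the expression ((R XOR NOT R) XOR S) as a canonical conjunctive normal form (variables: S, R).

(NOT S OR R) AND (NOT S OR NOT R)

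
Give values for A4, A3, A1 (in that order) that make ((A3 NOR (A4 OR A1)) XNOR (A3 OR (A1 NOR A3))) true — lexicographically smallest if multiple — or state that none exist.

A4=0, A3=0, A1=0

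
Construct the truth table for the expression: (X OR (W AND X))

W | X | Output
--------------
0 | 0 | 0
0 | 1 | 1
1 | 0 | 0
1 | 1 | 1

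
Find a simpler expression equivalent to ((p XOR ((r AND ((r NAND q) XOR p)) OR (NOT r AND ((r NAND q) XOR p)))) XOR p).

By XOR self-cancellation ((E XOR v) XOR v = E) then distribution ((E AND v) OR (E AND NOT v) = E):
= ((r NAND q) XOR p)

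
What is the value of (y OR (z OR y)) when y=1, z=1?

Substituting: (1 OR (1 OR 1))
= 1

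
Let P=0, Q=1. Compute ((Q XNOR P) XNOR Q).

Substituting: ((1 XNOR 0) XNOR 1)
= 0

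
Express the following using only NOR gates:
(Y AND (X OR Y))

((Y NOR Y) NOR (((X NOR Y) NOR (X NOR Y)) NOR ((X NOR Y) NOR (X NOR Y))))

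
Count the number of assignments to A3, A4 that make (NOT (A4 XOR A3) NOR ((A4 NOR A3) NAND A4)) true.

No assignment satisfies the expression.
Count: 0 out of 4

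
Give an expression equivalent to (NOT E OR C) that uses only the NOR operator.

(((E NOR E) NOR C) NOR ((E NOR E) NOR C))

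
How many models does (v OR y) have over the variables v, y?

Satisfying assignments: (0,1), (1,0), (1,1)
Count: 3 out of 4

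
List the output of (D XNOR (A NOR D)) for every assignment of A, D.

A | D | Output
--------------
0 | 0 | 0
0 | 1 | 0
1 | 0 | 1
1 | 1 | 0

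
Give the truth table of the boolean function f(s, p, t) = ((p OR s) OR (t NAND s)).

s | p | t | Output
------------------
0 | 0 | 0 | 1
0 | 0 | 1 | 1
0 | 1 | 0 | 1
0 | 1 | 1 | 1
1 | 0 | 0 | 1
1 | 0 | 1 | 1
1 | 1 | 0 | 1
1 | 1 | 1 | 1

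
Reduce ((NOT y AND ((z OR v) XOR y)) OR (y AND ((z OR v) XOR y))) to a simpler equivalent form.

By distribution ((E AND v) OR (E AND NOT v) = E):
= ((z OR v) XOR y)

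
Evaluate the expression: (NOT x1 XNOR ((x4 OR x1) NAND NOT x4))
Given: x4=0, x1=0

Substituting: (NOT 0 XNOR ((0 OR 0) NAND NOT 0))
= 1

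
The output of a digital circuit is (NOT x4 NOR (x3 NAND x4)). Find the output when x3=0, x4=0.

Substituting: (NOT 0 NOR (0 NAND 0))
= 0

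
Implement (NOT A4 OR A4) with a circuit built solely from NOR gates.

(((A4 NOR A4) NOR A4) NOR ((A4 NOR A4) NOR A4))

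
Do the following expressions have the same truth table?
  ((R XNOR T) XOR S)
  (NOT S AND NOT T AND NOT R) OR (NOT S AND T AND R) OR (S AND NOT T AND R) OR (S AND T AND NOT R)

Yes, they are equivalent — the two output columns agree on all 8 assignments:
S | T | R | Expression 1 | Expression 2
---------------------------------------
0 | 0 | 0 | 1 | 1
0 | 0 | 1 | 0 | 0
0 | 1 | 0 | 0 | 0
0 | 1 | 1 | 1 | 1
1 | 0 | 0 | 0 | 0
1 | 0 | 1 | 1 | 1
1 | 1 | 0 | 1 | 1
1 | 1 | 1 | 0 | 0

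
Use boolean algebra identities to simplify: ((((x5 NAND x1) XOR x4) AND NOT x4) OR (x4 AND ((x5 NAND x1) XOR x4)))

By distribution ((E AND v) OR (E AND NOT v) = E):
= ((x5 NAND x1) XOR x4)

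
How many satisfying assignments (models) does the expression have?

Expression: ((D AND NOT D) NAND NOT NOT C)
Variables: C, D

Satisfying assignments: (0,0), (0,1), (1,0), (1,1)
Count: 4 out of 4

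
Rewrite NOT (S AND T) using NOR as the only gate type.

(((S NOR S) NOR (T NOR T)) NOR ((S NOR S) NOR (T NOR T)))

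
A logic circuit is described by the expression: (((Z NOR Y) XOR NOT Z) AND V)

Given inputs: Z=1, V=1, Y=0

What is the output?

Substituting: (((1 NOR 0) XOR NOT 1) AND 1)
= 0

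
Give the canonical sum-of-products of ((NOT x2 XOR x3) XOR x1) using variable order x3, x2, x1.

Σm(0, 3, 5, 6) = (NOT x3 AND NOT x2 AND NOT x1) OR (NOT x3 AND x2 AND x1) OR (x3 AND NOT x2 AND x1) OR (x3 AND x2 AND NOT x1)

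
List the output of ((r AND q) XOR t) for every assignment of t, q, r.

t | q | r | Output
------------------
0 | 0 | 0 | 0
0 | 0 | 1 | 0
0 | 1 | 0 | 0
0 | 1 | 1 | 1
1 | 0 | 0 | 1
1 | 0 | 1 | 1
1 | 1 | 0 | 1
1 | 1 | 1 | 0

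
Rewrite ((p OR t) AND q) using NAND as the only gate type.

((((p NAND p) NAND (t NAND t)) NAND q) NAND (((p NAND p) NAND (t NAND t)) NAND q))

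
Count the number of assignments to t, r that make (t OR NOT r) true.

Satisfying assignments: (0,0), (1,0), (1,1)
Count: 3 out of 4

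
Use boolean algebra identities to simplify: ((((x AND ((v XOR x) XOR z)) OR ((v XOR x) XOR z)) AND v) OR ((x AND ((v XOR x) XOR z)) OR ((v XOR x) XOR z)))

By absorption (E OR (E AND v) = E) then absorption (E OR (E AND v) = E):
= ((v XOR x) XOR z)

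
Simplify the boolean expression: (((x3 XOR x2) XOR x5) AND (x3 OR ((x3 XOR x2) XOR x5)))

By absorption (E AND (E OR v) = E):
= ((x3 XOR x2) XOR x5)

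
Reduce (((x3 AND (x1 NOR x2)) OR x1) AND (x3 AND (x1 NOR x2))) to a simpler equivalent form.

By absorption (E AND (E OR v) = E):
= (x3 AND (x1 NOR x2))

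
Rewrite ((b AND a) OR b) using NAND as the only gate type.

((((b NAND a) NAND (b NAND a)) NAND ((b NAND a) NAND (b NAND a))) NAND (b NAND b))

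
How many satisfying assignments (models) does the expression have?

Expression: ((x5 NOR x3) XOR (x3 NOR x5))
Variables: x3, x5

No assignment satisfies the expression.
Count: 0 out of 4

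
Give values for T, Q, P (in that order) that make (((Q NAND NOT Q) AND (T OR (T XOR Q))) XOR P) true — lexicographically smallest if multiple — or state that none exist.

T=0, Q=0, P=1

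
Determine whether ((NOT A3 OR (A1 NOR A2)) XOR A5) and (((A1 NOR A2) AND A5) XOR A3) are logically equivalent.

No. Counterexample: with A1=0, A5=0, A3=0, A2=0, Expression 1 = 1 but Expression 2 = 0.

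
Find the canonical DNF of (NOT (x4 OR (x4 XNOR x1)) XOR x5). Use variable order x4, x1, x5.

(NOT x4 AND NOT x1 AND x5) OR (NOT x4 AND x1 AND NOT x5) OR (x4 AND NOT x1 AND x5) OR (x4 AND x1 AND x5)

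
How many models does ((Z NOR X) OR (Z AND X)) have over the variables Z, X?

Satisfying assignments: (0,0), (1,1)
Count: 2 out of 4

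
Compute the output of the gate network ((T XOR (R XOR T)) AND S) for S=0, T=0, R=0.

Substituting: ((0 XOR (0 XOR 0)) AND 0)
= 0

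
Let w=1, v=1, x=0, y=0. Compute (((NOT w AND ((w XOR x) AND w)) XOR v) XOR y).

Substituting: (((NOT 1 AND ((1 XOR 0) AND 1)) XOR 1) XOR 0)
= 1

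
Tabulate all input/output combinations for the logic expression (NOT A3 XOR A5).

A3 | A5 | Output
----------------
0 | 0 | 1
0 | 1 | 0
1 | 0 | 0
1 | 1 | 1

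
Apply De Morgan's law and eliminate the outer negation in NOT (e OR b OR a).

NOT e AND NOT b AND NOT a
De Morgan's: NOT(OR of terms) = AND of negations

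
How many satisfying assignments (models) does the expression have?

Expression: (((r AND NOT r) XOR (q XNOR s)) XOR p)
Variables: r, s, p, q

Satisfying assignments: (0,0,0,0), (0,0,1,1), (0,1,0,1), (0,1,1,0), (1,0,0,0), (1,0,1,1), (1,1,0,1), (1,1,1,0)
Count: 8 out of 16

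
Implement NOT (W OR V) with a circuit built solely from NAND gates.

(((W NAND W) NAND (V NAND V)) NAND ((W NAND W) NAND (V NAND V)))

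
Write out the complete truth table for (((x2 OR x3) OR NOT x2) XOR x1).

x2 | x3 | x1 | Output
---------------------
0 | 0 | 0 | 1
0 | 0 | 1 | 0
0 | 1 | 0 | 1
0 | 1 | 1 | 0
1 | 0 | 0 | 1
1 | 0 | 1 | 0
1 | 1 | 0 | 1
1 | 1 | 1 | 0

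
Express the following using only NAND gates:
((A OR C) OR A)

((((A NAND A) NAND (C NAND C)) NAND ((A NAND A) NAND (C NAND C))) NAND (A NAND A))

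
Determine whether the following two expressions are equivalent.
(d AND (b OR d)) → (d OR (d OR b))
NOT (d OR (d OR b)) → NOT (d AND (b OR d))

Yes, Contrapositive is always equivalent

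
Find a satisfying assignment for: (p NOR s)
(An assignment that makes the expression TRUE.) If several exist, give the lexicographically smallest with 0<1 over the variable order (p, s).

p=0, s=0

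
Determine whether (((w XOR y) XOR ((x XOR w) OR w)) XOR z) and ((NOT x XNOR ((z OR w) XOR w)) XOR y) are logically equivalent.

No. Counterexample: with z=0, x=1, w=1, y=0, Expression 1 = 0 but Expression 2 = 1.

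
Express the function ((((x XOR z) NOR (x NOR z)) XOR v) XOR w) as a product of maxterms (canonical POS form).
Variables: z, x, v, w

ΠM(0, 3, 4, 7, 8, 11, 13, 14) = (z OR x OR v OR w) AND (z OR x OR NOT v OR NOT w) AND (z OR NOT x OR v OR w) AND (z OR NOT x OR NOT v OR NOT w) AND (NOT z OR x OR v OR w) AND (NOT z OR x OR NOT v OR NOT w) AND (NOT z OR NOT x OR v OR NOT w) AND (NOT z OR NOT x OR NOT v OR w)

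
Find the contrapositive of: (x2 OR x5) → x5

Contrapositive: NOT x5 → NOT (x2 OR x5)
Note: A statement and its contrapositive are logically equivalent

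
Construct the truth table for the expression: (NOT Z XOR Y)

Y | Z | Output
--------------
0 | 0 | 1
0 | 1 | 0
1 | 0 | 0
1 | 1 | 1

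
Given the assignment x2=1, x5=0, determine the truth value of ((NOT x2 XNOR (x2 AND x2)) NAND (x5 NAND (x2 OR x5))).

Substituting: ((NOT 1 XNOR (1 AND 1)) NAND (0 NAND (1 OR 0)))
= 1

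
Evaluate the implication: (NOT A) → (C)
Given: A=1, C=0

Antecedent (NOT A) = 0; consequent (C) = 0.
0 → 0 = 1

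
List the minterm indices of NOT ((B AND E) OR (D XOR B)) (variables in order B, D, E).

Σm(0, 1, 6) = (NOT B AND NOT D AND NOT E) OR (NOT B AND NOT D AND E) OR (B AND D AND NOT E)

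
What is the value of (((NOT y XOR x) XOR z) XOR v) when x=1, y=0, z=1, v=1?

Substituting: (((NOT 0 XOR 1) XOR 1) XOR 1)
= 0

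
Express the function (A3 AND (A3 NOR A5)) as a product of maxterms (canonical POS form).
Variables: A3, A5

ΠM(0, 1, 2, 3) = (A3 OR A5) AND (A3 OR NOT A5) AND (NOT A3 OR A5) AND (NOT A3 OR NOT A5)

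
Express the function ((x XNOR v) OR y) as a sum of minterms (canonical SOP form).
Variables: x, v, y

Σm(0, 1, 3, 5, 6, 7) = (NOT x AND NOT v AND NOT y) OR (NOT x AND NOT v AND y) OR (NOT x AND v AND y) OR (x AND NOT v AND y) OR (x AND v AND NOT y) OR (x AND v AND y)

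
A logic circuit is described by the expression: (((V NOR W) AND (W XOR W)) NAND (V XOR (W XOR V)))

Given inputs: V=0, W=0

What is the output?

Substituting: (((0 NOR 0) AND (0 XOR 0)) NAND (0 XOR (0 XOR 0)))
= 1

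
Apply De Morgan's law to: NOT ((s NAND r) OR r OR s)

NOT (s NAND r) AND NOT r AND NOT s
De Morgan's: NOT(OR of terms) = AND of negations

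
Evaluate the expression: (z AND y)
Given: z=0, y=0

Substituting: (0 AND 0)
= 0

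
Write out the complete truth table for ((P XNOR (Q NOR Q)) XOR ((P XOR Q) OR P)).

Q | P | Output
--------------
0 | 0 | 0
0 | 1 | 0
1 | 0 | 0
1 | 1 | 1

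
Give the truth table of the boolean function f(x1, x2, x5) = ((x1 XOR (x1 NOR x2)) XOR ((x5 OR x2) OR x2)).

x1 | x2 | x5 | Output
---------------------
0 | 0 | 0 | 1
0 | 0 | 1 | 0
0 | 1 | 0 | 1
0 | 1 | 1 | 1
1 | 0 | 0 | 1
1 | 0 | 1 | 0
1 | 1 | 0 | 0
1 | 1 | 1 | 0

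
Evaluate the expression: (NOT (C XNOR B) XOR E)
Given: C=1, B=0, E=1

Substituting: (NOT (1 XNOR 0) XOR 1)
= 0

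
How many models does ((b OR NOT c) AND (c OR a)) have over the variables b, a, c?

Satisfying assignments: (0,1,0), (1,0,1), (1,1,0), (1,1,1)
Count: 4 out of 8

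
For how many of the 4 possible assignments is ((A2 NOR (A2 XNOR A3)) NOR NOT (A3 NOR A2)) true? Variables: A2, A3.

Satisfying assignments: (0,0)
Count: 1 out of 4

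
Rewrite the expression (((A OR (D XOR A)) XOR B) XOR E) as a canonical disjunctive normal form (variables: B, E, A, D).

(NOT B AND NOT E AND NOT A AND D) OR (NOT B AND NOT E AND A AND NOT D) OR (NOT B AND NOT E AND A AND D) OR (NOT B AND E AND NOT A AND NOT D) OR (B AND NOT E AND NOT A AND NOT D) OR (B AND E AND NOT A AND D) OR (B AND E AND A AND NOT D) OR (B AND E AND A AND D)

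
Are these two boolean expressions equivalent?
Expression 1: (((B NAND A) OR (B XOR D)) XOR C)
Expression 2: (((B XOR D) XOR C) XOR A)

No. Counterexample: with C=0, B=0, D=0, A=0, Expression 1 = 1 but Expression 2 = 0.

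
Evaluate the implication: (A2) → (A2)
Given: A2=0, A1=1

Antecedent (A2) = 0; consequent (A2) = 0.
0 → 0 = 1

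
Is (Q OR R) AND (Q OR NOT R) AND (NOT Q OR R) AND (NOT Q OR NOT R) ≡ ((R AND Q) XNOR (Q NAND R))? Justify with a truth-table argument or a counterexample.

Yes, they are equivalent — the two output columns agree on all 4 assignments:
Q | R | Expression 1 | Expression 2
-----------------------------------
0 | 0 | 0 | 0
0 | 1 | 0 | 0
1 | 0 | 0 | 0
1 | 1 | 0 | 0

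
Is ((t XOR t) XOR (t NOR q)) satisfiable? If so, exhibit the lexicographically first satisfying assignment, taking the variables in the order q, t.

q=0, t=0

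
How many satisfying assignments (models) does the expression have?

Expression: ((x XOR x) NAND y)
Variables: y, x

Satisfying assignments: (0,0), (0,1), (1,0), (1,1)
Count: 4 out of 4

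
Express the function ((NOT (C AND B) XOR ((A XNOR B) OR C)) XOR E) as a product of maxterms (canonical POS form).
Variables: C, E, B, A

ΠM(0, 3, 5, 6, 8, 9, 14, 15) = (C OR E OR B OR A) AND (C OR E OR NOT B OR NOT A) AND (C OR NOT E OR B OR NOT A) AND (C OR NOT E OR NOT B OR A) AND (NOT C OR E OR B OR A) AND (NOT C OR E OR B OR NOT A) AND (NOT C OR NOT E OR NOT B OR A) AND (NOT C OR NOT E OR NOT B OR NOT A)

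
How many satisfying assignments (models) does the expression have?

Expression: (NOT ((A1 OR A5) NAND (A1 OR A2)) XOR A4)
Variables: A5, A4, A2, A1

Satisfying assignments: (0,0,0,1), (0,0,1,1), (0,1,0,0), (0,1,1,0), (1,0,0,1), (1,0,1,0), (1,0,1,1), (1,1,0,0)
Count: 8 out of 16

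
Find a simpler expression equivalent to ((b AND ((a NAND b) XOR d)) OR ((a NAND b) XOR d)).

By absorption (E OR (E AND v) = E):
= ((a NAND b) XOR d)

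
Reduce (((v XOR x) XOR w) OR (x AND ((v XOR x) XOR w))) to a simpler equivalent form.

By absorption (E OR (E AND v) = E):
= ((v XOR x) XOR w)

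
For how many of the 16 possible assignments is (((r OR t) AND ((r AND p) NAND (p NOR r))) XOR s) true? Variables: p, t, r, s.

Satisfying assignments: (0,0,0,1), (0,0,1,0), (0,1,0,0), (0,1,1,0), (1,0,0,1), (1,0,1,0), (1,1,0,0), (1,1,1,0)
Count: 8 out of 16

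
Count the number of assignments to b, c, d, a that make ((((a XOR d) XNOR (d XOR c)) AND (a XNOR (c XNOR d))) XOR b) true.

Satisfying assignments: (0,0,1,0), (0,1,1,1), (1,0,0,0), (1,0,0,1), (1,0,1,1), (1,1,0,0), (1,1,0,1), (1,1,1,0)
Count: 8 out of 16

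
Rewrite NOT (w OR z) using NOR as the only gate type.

(((w NOR z) NOR (w NOR z)) NOR ((w NOR z) NOR (w NOR z)))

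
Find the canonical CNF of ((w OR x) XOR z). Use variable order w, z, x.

(w OR z OR x) AND (w OR NOT z OR NOT x) AND (NOT w OR NOT z OR x) AND (NOT w OR NOT z OR NOT x)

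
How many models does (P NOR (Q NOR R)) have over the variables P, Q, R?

Satisfying assignments: (0,0,1), (0,1,0), (0,1,1)
Count: 3 out of 8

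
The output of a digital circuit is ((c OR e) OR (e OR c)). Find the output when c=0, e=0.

Substituting: ((0 OR 0) OR (0 OR 0))
= 0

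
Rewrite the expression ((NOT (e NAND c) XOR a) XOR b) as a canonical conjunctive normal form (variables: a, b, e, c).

(a OR b OR e OR c) AND (a OR b OR e OR NOT c) AND (a OR b OR NOT e OR c) AND (a OR NOT b OR NOT e OR NOT c) AND (NOT a OR b OR NOT e OR NOT c) AND (NOT a OR NOT b OR e OR c) AND (NOT a OR NOT b OR e OR NOT c) AND (NOT a OR NOT b OR NOT e OR c)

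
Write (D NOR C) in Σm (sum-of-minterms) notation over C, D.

Σm(0) = (NOT C AND NOT D)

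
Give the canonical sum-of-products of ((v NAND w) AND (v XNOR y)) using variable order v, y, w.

Σm(0, 1, 6) = (NOT v AND NOT y AND NOT w) OR (NOT v AND NOT y AND w) OR (v AND y AND NOT w)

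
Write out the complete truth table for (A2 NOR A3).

A3 | A2 | Output
----------------
0 | 0 | 1
0 | 1 | 0
1 | 0 | 0
1 | 1 | 0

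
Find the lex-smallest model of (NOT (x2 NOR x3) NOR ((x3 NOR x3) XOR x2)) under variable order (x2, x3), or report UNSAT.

UNSATISFIABLE - no assignment makes this expression true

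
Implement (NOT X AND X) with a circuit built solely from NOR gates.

(((X NOR X) NOR (X NOR X)) NOR (X NOR X))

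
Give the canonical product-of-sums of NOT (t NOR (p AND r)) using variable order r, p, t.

ΠM(0, 2, 4) = (r OR p OR t) AND (r OR NOT p OR t) AND (NOT r OR p OR t)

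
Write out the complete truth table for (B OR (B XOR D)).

D | B | Output
--------------
0 | 0 | 0
0 | 1 | 1
1 | 0 | 1
1 | 1 | 1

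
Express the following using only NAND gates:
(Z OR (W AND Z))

((Z NAND Z) NAND (((W NAND Z) NAND (W NAND Z)) NAND ((W NAND Z) NAND (W NAND Z))))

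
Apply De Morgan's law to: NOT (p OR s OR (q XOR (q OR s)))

NOT p AND NOT s AND NOT (q XOR (q OR s))
De Morgan's: NOT(OR of terms) = AND of negations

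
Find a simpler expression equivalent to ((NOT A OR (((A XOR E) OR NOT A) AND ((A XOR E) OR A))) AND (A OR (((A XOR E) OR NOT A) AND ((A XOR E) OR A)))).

By distribution ((E OR v) AND (E OR NOT v) = E) then distribution ((E OR v) AND (E OR NOT v) = E):
= (A XOR E)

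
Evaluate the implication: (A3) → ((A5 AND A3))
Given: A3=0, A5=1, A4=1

Antecedent (A3) = 0; consequent ((A5 AND A3)) = 0.
0 → 0 = 1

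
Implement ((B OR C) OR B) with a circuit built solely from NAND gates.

((((B NAND B) NAND (C NAND C)) NAND ((B NAND B) NAND (C NAND C))) NAND (B NAND B))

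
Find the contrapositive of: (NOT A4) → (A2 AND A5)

Contrapositive: NOT (A2 AND A5) → A4
Note: A statement and its contrapositive are logically equivalent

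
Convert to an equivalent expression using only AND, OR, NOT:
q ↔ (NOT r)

(q AND (NOT r)) OR (NOT q AND r)
(Biconditional = both true or both false)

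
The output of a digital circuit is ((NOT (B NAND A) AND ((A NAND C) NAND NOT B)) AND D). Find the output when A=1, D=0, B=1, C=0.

Substituting: ((NOT (1 NAND 1) AND ((1 NAND 0) NAND NOT 1)) AND 0)
= 0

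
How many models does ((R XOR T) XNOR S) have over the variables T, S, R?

Satisfying assignments: (0,0,0), (0,1,1), (1,0,1), (1,1,0)
Count: 4 out of 8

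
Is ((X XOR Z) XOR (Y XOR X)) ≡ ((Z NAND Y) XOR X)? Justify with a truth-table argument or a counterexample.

No. Counterexample: with X=0, Y=0, Z=0, Expression 1 = 0 but Expression 2 = 1.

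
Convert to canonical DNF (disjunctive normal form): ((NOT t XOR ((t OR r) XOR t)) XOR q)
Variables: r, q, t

(NOT r AND NOT q AND NOT t) OR (NOT r AND q AND t) OR (r AND q AND NOT t) OR (r AND q AND t)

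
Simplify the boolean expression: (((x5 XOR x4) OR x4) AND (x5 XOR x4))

By absorption (E AND (E OR v) = E):
= (x5 XOR x4)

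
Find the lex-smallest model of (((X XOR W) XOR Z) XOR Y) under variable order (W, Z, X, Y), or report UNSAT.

W=0, Z=0, X=0, Y=1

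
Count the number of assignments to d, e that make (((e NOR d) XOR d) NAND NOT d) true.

Satisfying assignments: (0,1), (1,0), (1,1)
Count: 3 out of 4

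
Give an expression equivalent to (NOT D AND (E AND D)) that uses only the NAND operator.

(((D NAND D) NAND ((E NAND D) NAND (E NAND D))) NAND ((D NAND D) NAND ((E NAND D) NAND (E NAND D))))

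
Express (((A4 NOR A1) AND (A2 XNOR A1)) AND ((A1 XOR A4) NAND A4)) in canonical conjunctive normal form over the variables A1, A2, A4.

(A1 OR A2 OR NOT A4) AND (A1 OR NOT A2 OR A4) AND (A1 OR NOT A2 OR NOT A4) AND (NOT A1 OR A2 OR A4) AND (NOT A1 OR A2 OR NOT A4) AND (NOT A1 OR NOT A2 OR A4) AND (NOT A1 OR NOT A2 OR NOT A4)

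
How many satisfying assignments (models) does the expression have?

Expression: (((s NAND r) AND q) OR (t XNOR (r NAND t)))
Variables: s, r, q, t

Satisfying assignments: (0,0,0,1), (0,0,1,0), (0,0,1,1), (0,1,1,0), (0,1,1,1), (1,0,0,1), (1,0,1,0), (1,0,1,1)
Count: 8 out of 16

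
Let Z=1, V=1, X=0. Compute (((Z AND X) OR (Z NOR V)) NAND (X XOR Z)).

Substituting: (((1 AND 0) OR (1 NOR 1)) NAND (0 XOR 1))
= 1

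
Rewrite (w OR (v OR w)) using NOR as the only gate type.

((w NOR ((v NOR w) NOR (v NOR w))) NOR (w NOR ((v NOR w) NOR (v NOR w))))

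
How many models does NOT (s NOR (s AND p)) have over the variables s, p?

Satisfying assignments: (1,0), (1,1)
Count: 2 out of 4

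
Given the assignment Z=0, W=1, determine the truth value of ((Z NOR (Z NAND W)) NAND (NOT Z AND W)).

Substituting: ((0 NOR (0 NAND 1)) NAND (NOT 0 AND 1))
= 1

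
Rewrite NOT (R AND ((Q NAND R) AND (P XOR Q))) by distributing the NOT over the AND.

NOT R OR NOT ((Q NAND R) AND (P XOR Q))
De Morgan's: NOT(AND of terms) = OR of negations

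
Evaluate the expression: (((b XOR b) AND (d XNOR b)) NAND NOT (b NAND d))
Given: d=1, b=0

Substituting: (((0 XOR 0) AND (1 XNOR 0)) NAND NOT (0 NAND 1))
= 1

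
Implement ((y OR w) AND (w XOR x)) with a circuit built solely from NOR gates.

((((y NOR w) NOR (y NOR w)) NOR ((y NOR w) NOR (y NOR w))) NOR (((((w NOR x) NOR (w NOR x)) NOR ((w NOR x) NOR (w NOR x))) NOR ((((w NOR w) NOR (x NOR x)) NOR ((w NOR w) NOR (x NOR x))) NOR (((w NOR w) NOR (x NOR x)) NOR ((w NOR w) NOR (x NOR x))))) NOR ((((w NOR x) NOR (w NOR x)) NOR ((w NOR x) NOR (w NOR x))) NOR ((((w NOR w) NOR (x NOR x)) NOR ((w NOR w) NOR (x NOR x))) NOR (((w NOR w) NOR (x NOR x)) NOR ((w NOR w) NOR (x NOR x)))))))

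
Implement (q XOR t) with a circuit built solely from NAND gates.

((q NAND (q NAND t)) NAND (t NAND (q NAND t)))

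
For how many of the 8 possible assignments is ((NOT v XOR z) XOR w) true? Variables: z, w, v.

Satisfying assignments: (0,0,0), (0,1,1), (1,0,1), (1,1,0)
Count: 4 out of 8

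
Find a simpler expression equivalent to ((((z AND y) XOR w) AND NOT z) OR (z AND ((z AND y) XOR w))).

By distribution ((E AND v) OR (E AND NOT v) = E):
= ((z AND y) XOR w)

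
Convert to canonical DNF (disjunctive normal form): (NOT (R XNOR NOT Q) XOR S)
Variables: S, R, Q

(NOT S AND NOT R AND NOT Q) OR (NOT S AND R AND Q) OR (S AND NOT R AND Q) OR (S AND R AND NOT Q)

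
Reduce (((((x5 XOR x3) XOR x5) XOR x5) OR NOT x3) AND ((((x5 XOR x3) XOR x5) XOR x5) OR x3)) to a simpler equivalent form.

By distribution ((E OR v) AND (E OR NOT v) = E) then XOR self-cancellation ((E XOR v) XOR v = E):
= (x5 XOR x3)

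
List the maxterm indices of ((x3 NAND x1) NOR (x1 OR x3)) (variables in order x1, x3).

ΠM(0, 1, 2, 3) = (x1 OR x3) AND (x1 OR NOT x3) AND (NOT x1 OR x3) AND (NOT x1 OR NOT x3)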